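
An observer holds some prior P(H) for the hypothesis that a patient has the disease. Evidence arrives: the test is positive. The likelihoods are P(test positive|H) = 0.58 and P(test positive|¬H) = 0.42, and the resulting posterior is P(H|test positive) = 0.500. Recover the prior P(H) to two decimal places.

Bayes' rule in odds form gives O(H|E) = O(H)·[P(E|H)/P(E|¬H)], hence O(H) = O(H|E)/LR.
Posterior odds = 0.500/(1−0.500) = 1.0000. LR = 0.58/0.42 = 1.3810.
Prior odds = 1.0000/1.3810 = 0.7241, so P(H) = 0.7241/(1+0.7241) ≈ 0.42.

P(H) = 0.42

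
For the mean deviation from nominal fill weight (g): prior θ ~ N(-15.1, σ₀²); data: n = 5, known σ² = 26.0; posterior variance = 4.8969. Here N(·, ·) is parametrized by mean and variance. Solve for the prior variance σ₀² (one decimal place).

Posterior precision equals prior precision plus data precision: 1/σ_n² = 1/σ₀² + n/σ².
So 1/σ₀² = 1/4.8969 − 5/26.0 = 0.204211 − 0.192308 = 0.011903.
Hence σ₀² = 1/0.011903 ≈ 84.0.

σ₀² = 84.0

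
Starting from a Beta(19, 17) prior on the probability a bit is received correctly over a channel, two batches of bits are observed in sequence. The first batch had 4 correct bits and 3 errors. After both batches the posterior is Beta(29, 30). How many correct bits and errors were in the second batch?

Sequential conjugate updates are equivalent to a single update on the pooled data, so total successes = posterior α − prior α and total failures = posterior β − prior β.
Total across both batches: 29−19=10 correct bits, 30−17=13 errors.
Subtract the first batch: 10−4=6 correct bits and 13−3=10 errors.

6 correct bits and 10 errors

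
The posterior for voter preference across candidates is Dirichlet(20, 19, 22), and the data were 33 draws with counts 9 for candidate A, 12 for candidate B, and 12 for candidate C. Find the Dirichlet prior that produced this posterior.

For a Dirichlet(α) prior with multinomial counts c, the posterior is Dirichlet(α + c) componentwise.
Subtract each count from the matching posterior parameter: 20−9=11, 19−12=7, 22−12=10.

Dirichlet(11, 7, 10)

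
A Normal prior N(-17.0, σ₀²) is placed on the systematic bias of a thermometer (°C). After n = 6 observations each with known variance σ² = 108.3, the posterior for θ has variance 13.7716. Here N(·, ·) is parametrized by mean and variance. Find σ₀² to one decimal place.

For the Normal–Normal model with known σ², precisions add: τ_n = τ₀ + n/σ².
So 1/σ₀² = 1/13.7716 − 6/108.3 = 0.072613 − 0.055402 = 0.017211.
Hence σ₀² = 1/0.017211 ≈ 58.1.

σ₀² = 58.1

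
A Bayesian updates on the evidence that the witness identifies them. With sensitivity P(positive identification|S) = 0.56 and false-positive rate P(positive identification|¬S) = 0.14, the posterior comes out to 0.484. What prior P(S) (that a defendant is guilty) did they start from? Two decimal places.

Bayes' rule in odds form gives O(S|E) = O(S)·[P(E|S)/P(E|¬S)], hence O(S) = O(S|E)/LR.
Posterior odds = 0.484/(1−0.484) = 0.9380. LR = 0.56/0.14 = 4.0000.
Prior odds = 0.9380/4.0000 = 0.2345, so P(S) = 0.2345/(1+0.2345) ≈ 0.19.

P(S) = 0.19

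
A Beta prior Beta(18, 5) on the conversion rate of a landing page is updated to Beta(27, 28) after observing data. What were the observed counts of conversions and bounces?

9 conversions and 23 bounces

A Beta(α, β) prior with s successes and f failures in binomial data gives a Beta(α+s, β+f) posterior.
So s = 27 − 18 = 9 and f = 28 − 5 = 23.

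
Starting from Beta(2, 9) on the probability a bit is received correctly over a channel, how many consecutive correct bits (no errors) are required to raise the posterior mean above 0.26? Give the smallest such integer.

After k correct bits and 0 errors the posterior is Beta(2+k, 9), with mean (2+k)/(2+9+k).
Set (2+k)/(11+k) > 0.26 and solve: k > (0.26·11 − 2)/(1 − 0.26) = 1.162.
The smallest integer exceeding 1.162 is 2.

k = 2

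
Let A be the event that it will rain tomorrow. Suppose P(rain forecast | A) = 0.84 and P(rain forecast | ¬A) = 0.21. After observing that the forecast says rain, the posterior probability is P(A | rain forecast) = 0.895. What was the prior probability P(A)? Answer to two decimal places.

P(A) = 0.68

Bayes' rule in odds form gives O(A|E) = O(A)·[P(E|A)/P(E|¬A)], hence O(A) = O(A|E)/LR.
Posterior odds = 0.895/(1−0.895) = 8.5238. LR = 0.84/0.21 = 4.0000.
Prior odds = 8.5238/4.0000 = 2.1309, so P(A) = 2.1309/(1+2.1309) ≈ 0.68.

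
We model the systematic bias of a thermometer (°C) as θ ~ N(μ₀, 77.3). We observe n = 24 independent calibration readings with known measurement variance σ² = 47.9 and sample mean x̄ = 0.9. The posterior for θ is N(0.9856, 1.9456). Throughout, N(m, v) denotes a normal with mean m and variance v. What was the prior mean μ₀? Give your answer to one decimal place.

μ₀ = 4.3

With known observation variance, the Normal–Normal posterior has precision τ_n = τ₀ + n/σ² and mean μ_n = (τ₀μ₀ + (n/σ²)x̄)/τ_n.
Here τ₀ = 1/77.3 = 0.012937 and τ_data = 24/47.9 = 0.501044, so τ_n = 0.513981.
Rearranging for μ₀: μ₀ = (μ_n·τ_n − τ_data·x̄)/τ₀ = (0.9856·0.513981 − 0.501044·0.9) / 0.012937 = 0.055640/0.012937 ≈ 4.3.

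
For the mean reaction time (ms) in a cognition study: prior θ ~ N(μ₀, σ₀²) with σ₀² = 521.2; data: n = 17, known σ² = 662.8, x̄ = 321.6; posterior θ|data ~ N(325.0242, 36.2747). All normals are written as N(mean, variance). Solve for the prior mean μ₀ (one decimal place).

With known observation variance, the Normal–Normal posterior has precision τ_n = τ₀ + n/σ² and mean μ_n = (τ₀μ₀ + (n/σ²)x̄)/τ_n.
Here τ₀ = 1/521.2 = 0.001919 and τ_data = 17/662.8 = 0.025649, so τ_n = 0.027568.
Rearranging for μ₀: μ₀ = (μ_n·τ_n − τ_data·x̄)/τ₀ = (325.0242·0.027568 − 0.025649·321.6) / 0.001919 = 0.711549/0.001919 ≈ 370.8.

μ₀ = 370.8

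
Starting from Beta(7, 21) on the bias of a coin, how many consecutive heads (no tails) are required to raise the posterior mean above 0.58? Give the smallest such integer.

k = 23

After k heads and 0 tails the posterior is Beta(7+k, 21), with mean (7+k)/(7+21+k).
Set (7+k)/(28+k) > 0.58 and solve: k > (0.58·28 − 7)/(1 − 0.58) = 22.000.
The smallest integer exceeding 22.000 is 23.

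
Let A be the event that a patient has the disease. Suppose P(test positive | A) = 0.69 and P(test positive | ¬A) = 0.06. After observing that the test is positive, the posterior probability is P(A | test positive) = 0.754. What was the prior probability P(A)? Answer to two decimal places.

P(A) = 0.21

In odds form, posterior odds = prior odds × likelihood ratio, so prior odds = posterior odds ÷ LR.
Posterior odds = 0.754/(1−0.754) = 3.0650. LR = 0.69/0.06 = 11.5000.
Prior odds = 3.0650/11.5000 = 0.2665, so P(A) = 0.2665/(1+0.2665) ≈ 0.21.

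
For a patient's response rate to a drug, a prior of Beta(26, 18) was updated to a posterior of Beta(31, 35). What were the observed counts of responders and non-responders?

Under Beta–binomial conjugacy the posterior parameters are (a+s, b+f).
So s = 31 − 26 = 5 and f = 35 − 18 = 17.

5 responders and 17 non-responders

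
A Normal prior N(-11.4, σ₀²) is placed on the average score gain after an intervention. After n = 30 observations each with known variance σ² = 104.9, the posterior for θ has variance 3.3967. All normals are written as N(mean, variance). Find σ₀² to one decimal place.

σ₀² = 118.8

Posterior precision equals prior precision plus data precision: 1/σ_n² = 1/σ₀² + n/σ².
So 1/σ₀² = 1/3.3967 − 30/104.9 = 0.294403 − 0.285987 = 0.008416.
Hence σ₀² = 1/0.008416 ≈ 118.8.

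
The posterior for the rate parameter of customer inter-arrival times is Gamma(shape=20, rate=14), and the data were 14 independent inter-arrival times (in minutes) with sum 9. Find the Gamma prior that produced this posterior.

Gamma–exponential conjugacy: posterior shape = α + n, posterior rate = β + Σtᵢ.
So α = 20 − 14 = 6 and β = 14 − 9 = 5.

Gamma(shape=6, rate=5)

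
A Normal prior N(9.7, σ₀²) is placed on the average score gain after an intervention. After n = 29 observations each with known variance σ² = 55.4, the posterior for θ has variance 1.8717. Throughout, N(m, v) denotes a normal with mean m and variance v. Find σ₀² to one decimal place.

For the Normal–Normal model with known σ², precisions add: τ_n = τ₀ + n/σ².
So 1/σ₀² = 1/1.8717 − 29/55.4 = 0.534274 − 0.523466 = 0.010808.
Hence σ₀² = 1/0.010808 ≈ 92.5.

σ₀² = 92.5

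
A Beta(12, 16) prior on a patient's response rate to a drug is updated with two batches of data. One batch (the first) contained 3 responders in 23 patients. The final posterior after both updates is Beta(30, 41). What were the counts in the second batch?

15 responders and 5 non-responders

Because Beta–binomial updating is additive in the counts, the combined data contributed (α_post−α_prior, β_post−β_prior) successes and failures.
Total across both batches: 30−12=18 responders, 41−16=25 non-responders.
Subtract the first batch: 18−3=15 responders and 25−20=5 non-responders.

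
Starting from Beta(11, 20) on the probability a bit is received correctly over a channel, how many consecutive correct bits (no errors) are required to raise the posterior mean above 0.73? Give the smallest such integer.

After k correct bits and 0 errors the posterior is Beta(11+k, 20), with mean (11+k)/(11+20+k).
Set (11+k)/(31+k) > 0.73 and solve: k > (0.73·31 − 11)/(1 − 0.73) = 43.074.
The smallest integer exceeding 43.074 is 44.

k = 44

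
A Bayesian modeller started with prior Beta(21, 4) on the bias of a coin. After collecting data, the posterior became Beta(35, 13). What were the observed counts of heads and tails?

14 heads and 9 tails

Beta is conjugate to the binomial likelihood: posterior = Beta(α+s, β+f).
So s = 35 − 21 = 14 and f = 13 − 4 = 9.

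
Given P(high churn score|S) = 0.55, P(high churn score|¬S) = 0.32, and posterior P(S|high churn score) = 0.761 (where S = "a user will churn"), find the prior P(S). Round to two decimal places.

P(S) = 0.65

Bayes' rule in odds form gives O(S|E) = O(S)·[P(E|S)/P(E|¬S)], hence O(S) = O(S|E)/LR.
Posterior odds = 0.761/(1−0.761) = 3.1841. LR = 0.55/0.32 = 1.7188.
Prior odds = 3.1841/1.7188 = 1.8525, so P(S) = 1.8525/(1+1.8525) ≈ 0.65.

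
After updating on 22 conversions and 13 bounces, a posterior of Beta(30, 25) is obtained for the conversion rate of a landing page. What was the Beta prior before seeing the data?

Beta(8, 12)

Under Beta–binomial conjugacy the posterior parameters are (a+s, b+f).
Subtract the data counts: 30−22=8, 25−13=12.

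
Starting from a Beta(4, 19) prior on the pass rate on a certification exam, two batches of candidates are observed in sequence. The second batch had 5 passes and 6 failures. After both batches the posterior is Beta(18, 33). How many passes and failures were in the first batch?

9 passes and 8 failures

Sequential conjugate updates are equivalent to a single update on the pooled data, so total successes = posterior α − prior α and total failures = posterior β − prior β.
Total across both batches: 18−4=14 passes, 33−19=14 failures.
Subtract the second batch: 14−5=9 passes and 14−6=8 failures.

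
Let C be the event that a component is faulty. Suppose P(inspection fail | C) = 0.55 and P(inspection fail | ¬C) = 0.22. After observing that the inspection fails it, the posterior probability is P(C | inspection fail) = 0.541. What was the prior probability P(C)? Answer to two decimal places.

Bayes' rule in odds form gives O(C|E) = O(C)·[P(E|C)/P(E|¬C)], hence O(C) = O(C|E)/LR.
Posterior odds = 0.541/(1−0.541) = 1.1786. LR = 0.55/0.22 = 2.5000.
Prior odds = 1.1786/2.5000 = 0.4714, so P(C) = 0.4714/(1+0.4714) ≈ 0.32.

P(C) = 0.32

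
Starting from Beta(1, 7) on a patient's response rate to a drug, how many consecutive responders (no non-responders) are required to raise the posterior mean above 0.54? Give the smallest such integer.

After k responders and 0 non-responders the posterior is Beta(1+k, 7), with mean (1+k)/(1+7+k).
Set (1+k)/(8+k) > 0.54 and solve: k > (0.54·8 − 1)/(1 − 0.54) = 7.217.
The smallest integer exceeding 7.217 is 8, and checking k=8: (9)/(16) = 0.5625 > 0.54.

k = 8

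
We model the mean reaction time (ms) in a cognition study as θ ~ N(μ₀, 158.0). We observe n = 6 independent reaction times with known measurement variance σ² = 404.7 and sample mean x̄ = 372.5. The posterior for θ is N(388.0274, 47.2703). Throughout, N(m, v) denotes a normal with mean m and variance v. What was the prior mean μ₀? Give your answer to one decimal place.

The posterior mean is a precision-weighted average: μ_n = (τ₀μ₀ + τ_data·x̄)/(τ₀+τ_data), with τ₀=1/σ₀² and τ_data=n/σ².
Here τ₀ = 1/158.0 = 0.006329 and τ_data = 6/404.7 = 0.014826, so τ_n = 0.021155.
Rearranging for μ₀: μ₀ = (μ_n·τ_n − τ_data·x̄)/τ₀ = (388.0274·0.021155 − 0.014826·372.5) / 0.006329 = 2.686035/0.006329 ≈ 424.4.

μ₀ = 424.4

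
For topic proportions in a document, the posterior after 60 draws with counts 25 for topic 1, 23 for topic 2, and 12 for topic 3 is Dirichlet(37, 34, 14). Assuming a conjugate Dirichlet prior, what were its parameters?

Dirichlet(12, 11, 2)

For a Dirichlet(α) prior with multinomial counts c, the posterior is Dirichlet(α + c) componentwise.
Subtract each count from the matching posterior parameter: 37−25=12, 34−23=11, 14−12=2.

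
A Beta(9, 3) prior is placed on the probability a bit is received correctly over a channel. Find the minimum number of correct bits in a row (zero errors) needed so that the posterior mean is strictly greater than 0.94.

k = 39

After k correct bits and 0 errors the posterior is Beta(9+k, 3), with mean (9+k)/(9+3+k).
Set (9+k)/(12+k) > 0.94 and solve: k > (0.94·12 − 9)/(1 − 0.94) = 38.000.
The smallest integer exceeding 38.000 is 39.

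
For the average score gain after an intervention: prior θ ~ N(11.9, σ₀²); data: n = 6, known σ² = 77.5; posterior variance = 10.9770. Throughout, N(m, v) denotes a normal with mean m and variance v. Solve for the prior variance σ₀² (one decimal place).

For the Normal–Normal model with known σ², precisions add: τ_n = τ₀ + n/σ².
So 1/σ₀² = 1/10.9770 − 6/77.5 = 0.091100 − 0.077419 = 0.013681.
Hence σ₀² = 1/0.013681 ≈ 73.1.

σ₀² = 73.1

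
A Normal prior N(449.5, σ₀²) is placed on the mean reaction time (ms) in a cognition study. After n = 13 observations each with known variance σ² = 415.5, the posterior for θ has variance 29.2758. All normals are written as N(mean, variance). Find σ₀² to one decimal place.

Posterior precision equals prior precision plus data precision: 1/σ_n² = 1/σ₀² + n/σ².
So 1/σ₀² = 1/29.2758 − 13/415.5 = 0.034158 − 0.031288 = 0.002870.
Hence σ₀² = 1/0.002870 ≈ 348.4.

σ₀² = 348.4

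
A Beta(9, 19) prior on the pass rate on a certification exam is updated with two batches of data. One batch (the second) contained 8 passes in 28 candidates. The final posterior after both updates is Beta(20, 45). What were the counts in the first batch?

3 passes and 6 failures

Sequential conjugate updates are equivalent to a single update on the pooled data, so total successes = posterior α − prior α and total failures = posterior β − prior β.
Total across both batches: 20−9=11 passes, 45−19=26 failures.
Subtract the second batch: 11−8=3 passes and 26−20=6 failures.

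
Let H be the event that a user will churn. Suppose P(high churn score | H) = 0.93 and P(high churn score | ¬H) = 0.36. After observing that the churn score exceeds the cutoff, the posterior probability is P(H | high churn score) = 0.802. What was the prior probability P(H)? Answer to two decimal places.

P(H) = 0.61

In odds form, posterior odds = prior odds × likelihood ratio, so prior odds = posterior odds ÷ LR.
Posterior odds = 0.802/(1−0.802) = 4.0505. LR = 0.93/0.36 = 2.5833.
Prior odds = 4.0505/2.5833 = 1.5680, so P(H) = 1.5680/(1+1.5680) ≈ 0.61.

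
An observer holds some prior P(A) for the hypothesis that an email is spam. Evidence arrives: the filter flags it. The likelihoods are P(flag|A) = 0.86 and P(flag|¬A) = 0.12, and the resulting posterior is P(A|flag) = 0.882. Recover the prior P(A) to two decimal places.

In odds form, posterior odds = prior odds × likelihood ratio, so prior odds = posterior odds ÷ LR.
Posterior odds = 0.882/(1−0.882) = 7.4746. LR = 0.86/0.12 = 7.1667.
Prior odds = 7.4746/7.1667 = 1.0430, so P(A) = 1.0430/(1+1.0430) ≈ 0.51.

P(A) = 0.51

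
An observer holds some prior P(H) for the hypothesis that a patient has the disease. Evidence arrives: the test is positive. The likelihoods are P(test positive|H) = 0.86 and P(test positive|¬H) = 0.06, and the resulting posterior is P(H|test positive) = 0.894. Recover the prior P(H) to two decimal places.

P(H) = 0.37

In odds form, posterior odds = prior odds × likelihood ratio, so prior odds = posterior odds ÷ LR.
Posterior odds = 0.894/(1−0.894) = 8.4340. LR = 0.86/0.06 = 14.3333.
Prior odds = 8.4340/14.3333 = 0.5884, so P(H) = 0.5884/(1+0.5884) ≈ 0.37.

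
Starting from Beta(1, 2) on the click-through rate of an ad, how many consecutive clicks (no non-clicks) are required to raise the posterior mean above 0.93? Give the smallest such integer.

After k clicks and 0 non-clicks the posterior is Beta(1+k, 2), with mean (1+k)/(1+2+k).
Set (1+k)/(3+k) > 0.93 and solve: k > (0.93·3 − 1)/(1 − 0.93) = 25.571.
The smallest integer exceeding 25.571 is 26.

k = 26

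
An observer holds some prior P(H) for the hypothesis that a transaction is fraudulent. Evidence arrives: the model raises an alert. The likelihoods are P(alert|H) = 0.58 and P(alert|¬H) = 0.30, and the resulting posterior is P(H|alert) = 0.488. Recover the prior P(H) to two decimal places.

In odds form, posterior odds = prior odds × likelihood ratio, so prior odds = posterior odds ÷ LR.
Posterior odds = 0.488/(1−0.488) = 0.9531. LR = 0.58/0.30 = 1.9333.
Prior odds = 0.9531/1.9333 = 0.4930, so P(H) = 0.4930/(1+0.4930) ≈ 0.33.

P(H) = 0.33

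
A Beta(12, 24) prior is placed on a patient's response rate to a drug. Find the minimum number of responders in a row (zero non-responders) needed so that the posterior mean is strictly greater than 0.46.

k = 9

After k responders and 0 non-responders the posterior is Beta(12+k, 24), with mean (12+k)/(12+24+k).
Set (12+k)/(36+k) > 0.46 and solve: k > (0.46·36 − 12)/(1 − 0.46) = 8.444.
The smallest integer exceeding 8.444 is 9.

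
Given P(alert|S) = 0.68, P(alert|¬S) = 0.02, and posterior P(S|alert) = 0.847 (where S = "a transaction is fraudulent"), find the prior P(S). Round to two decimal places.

In odds form, posterior odds = prior odds × likelihood ratio, so prior odds = posterior odds ÷ LR.
Posterior odds = 0.847/(1−0.847) = 5.5359. LR = 0.68/0.02 = 34.0000.
Prior odds = 5.5359/34.0000 = 0.1628, so P(S) = 0.1628/(1+0.1628) ≈ 0.14.

P(S) = 0.14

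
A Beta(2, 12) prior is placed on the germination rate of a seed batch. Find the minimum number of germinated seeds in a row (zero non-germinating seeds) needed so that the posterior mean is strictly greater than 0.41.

After k germinated seeds and 0 non-germinating seeds the posterior is Beta(2+k, 12), with mean (2+k)/(2+12+k).
Set (2+k)/(14+k) > 0.41 and solve: k > (0.41·14 − 2)/(1 − 0.41) = 6.339.
The smallest integer exceeding 6.339 is 7.

k = 7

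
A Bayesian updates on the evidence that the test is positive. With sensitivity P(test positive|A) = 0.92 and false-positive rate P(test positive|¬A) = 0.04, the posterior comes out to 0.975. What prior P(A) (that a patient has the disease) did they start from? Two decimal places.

Bayes' rule in odds form gives O(A|E) = O(A)·[P(E|A)/P(E|¬A)], hence O(A) = O(A|E)/LR.
Posterior odds = 0.975/(1−0.975) = 39.0000. LR = 0.92/0.04 = 23.0000.
Prior odds = 39.0000/23.0000 = 1.6957, so P(A) = 1.6957/(1+1.6957) ≈ 0.63.

P(A) = 0.63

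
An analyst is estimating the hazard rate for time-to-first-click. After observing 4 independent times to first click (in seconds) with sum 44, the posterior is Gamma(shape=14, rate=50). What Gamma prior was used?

For an exponential likelihood with a Gamma(α, β) prior on the rate, n observations with total T give posterior Gamma(α+n, β+T).
So α = 14 − 4 = 10 and β = 50 − 44 = 6.

Gamma(shape=10, rate=6)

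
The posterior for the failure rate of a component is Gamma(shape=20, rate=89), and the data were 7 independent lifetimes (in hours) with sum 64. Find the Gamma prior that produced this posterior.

Gamma(shape=13, rate=25)

Gamma–exponential conjugacy: posterior shape = α + n, posterior rate = β + Σtᵢ.
So α = 20 − 7 = 13 and β = 89 − 64 = 25.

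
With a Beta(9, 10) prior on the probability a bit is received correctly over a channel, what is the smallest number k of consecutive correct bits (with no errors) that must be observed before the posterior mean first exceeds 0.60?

After k correct bits and 0 errors the posterior is Beta(9+k, 10), with mean (9+k)/(9+10+k).
Set (9+k)/(19+k) > 0.60 and solve: k > (0.60·19 − 9)/(1 − 0.60) = 6.000.
The smallest integer exceeding 6.000 is 7.

k = 7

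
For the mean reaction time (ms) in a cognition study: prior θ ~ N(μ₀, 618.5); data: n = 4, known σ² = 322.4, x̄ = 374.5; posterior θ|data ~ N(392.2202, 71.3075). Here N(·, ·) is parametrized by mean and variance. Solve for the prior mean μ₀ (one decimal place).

With known observation variance, the Normal–Normal posterior has precision τ_n = τ₀ + n/σ² and mean μ_n = (τ₀μ₀ + (n/σ²)x̄)/τ_n.
Here τ₀ = 1/618.5 = 0.001617 and τ_data = 4/322.4 = 0.012407, so τ_n = 0.014024.
Rearranging for μ₀: μ₀ = (μ_n·τ_n − τ_data·x̄)/τ₀ = (392.2202·0.014024 − 0.012407·374.5) / 0.001617 = 0.854075/0.001617 ≈ 528.2.

μ₀ = 528.2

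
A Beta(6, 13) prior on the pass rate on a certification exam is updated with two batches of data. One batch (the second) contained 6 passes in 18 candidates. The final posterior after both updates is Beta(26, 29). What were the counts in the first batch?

Sequential conjugate updates are equivalent to a single update on the pooled data, so total successes = posterior α − prior α and total failures = posterior β − prior β.
Total across both batches: 26−6=20 passes, 29−13=16 failures.
Subtract the second batch: 20−6=14 passes and 16−12=4 failures.

14 passes and 4 failures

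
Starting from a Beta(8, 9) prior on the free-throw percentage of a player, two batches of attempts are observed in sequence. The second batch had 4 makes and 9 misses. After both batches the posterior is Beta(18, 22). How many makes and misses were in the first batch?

Sequential conjugate updates are equivalent to a single update on the pooled data, so total successes = posterior α − prior α and total failures = posterior β − prior β.
Total across both batches: 18−8=10 makes, 22−9=13 misses.
Subtract the second batch: 10−4=6 makes and 13−9=4 misses.

6 makes and 4 misses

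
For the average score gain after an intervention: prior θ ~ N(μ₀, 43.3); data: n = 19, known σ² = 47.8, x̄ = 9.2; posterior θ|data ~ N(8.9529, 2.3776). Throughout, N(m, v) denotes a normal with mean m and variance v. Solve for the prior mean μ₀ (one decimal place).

With known observation variance, the Normal–Normal posterior has precision τ_n = τ₀ + n/σ² and mean μ_n = (τ₀μ₀ + (n/σ²)x̄)/τ_n.
Here τ₀ = 1/43.3 = 0.023095 and τ_data = 19/47.8 = 0.397490, so τ_n = 0.420585.
Rearranging for μ₀: μ₀ = (μ_n·τ_n − τ_data·x̄)/τ₀ = (8.9529·0.420585 − 0.397490·9.2) / 0.023095 = 0.108547/0.023095 ≈ 4.7.

μ₀ = 4.7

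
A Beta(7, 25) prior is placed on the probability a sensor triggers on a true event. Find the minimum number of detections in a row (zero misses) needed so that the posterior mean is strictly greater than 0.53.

k = 22

After k detections and 0 misses the posterior is Beta(7+k, 25), with mean (7+k)/(7+25+k).
Set (7+k)/(32+k) > 0.53 and solve: k > (0.53·32 − 7)/(1 − 0.53) = 21.191.
The smallest integer exceeding 21.191 is 22.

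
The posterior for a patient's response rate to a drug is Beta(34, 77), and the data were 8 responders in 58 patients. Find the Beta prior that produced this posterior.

Beta is conjugate to the binomial likelihood: posterior = Beta(α+s, β+f).
Subtract the data counts: 34−8=26, 77−50=27.

Beta(26, 27)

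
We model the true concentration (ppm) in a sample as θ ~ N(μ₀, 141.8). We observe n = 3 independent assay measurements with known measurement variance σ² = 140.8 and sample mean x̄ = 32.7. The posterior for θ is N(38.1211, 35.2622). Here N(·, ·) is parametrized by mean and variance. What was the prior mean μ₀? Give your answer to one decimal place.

μ₀ = 54.5

The posterior mean is a precision-weighted average: μ_n = (τ₀μ₀ + τ_data·x̄)/(τ₀+τ_data), with τ₀=1/σ₀² and τ_data=n/σ².
Here τ₀ = 1/141.8 = 0.007052 and τ_data = 3/140.8 = 0.021307, so τ_n = 0.028359.
Rearranging for μ₀: μ₀ = (μ_n·τ_n − τ_data·x̄)/τ₀ = (38.1211·0.028359 − 0.021307·32.7) / 0.007052 = 0.384337/0.007052 ≈ 54.5.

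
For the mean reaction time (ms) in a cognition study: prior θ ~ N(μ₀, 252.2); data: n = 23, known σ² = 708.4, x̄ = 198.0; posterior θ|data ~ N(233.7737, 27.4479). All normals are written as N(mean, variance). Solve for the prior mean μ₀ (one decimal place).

With known observation variance, the Normal–Normal posterior has precision τ_n = τ₀ + n/σ² and mean μ_n = (τ₀μ₀ + (n/σ²)x̄)/τ_n.
Here τ₀ = 1/252.2 = 0.003965 and τ_data = 23/708.4 = 0.032468, so τ_n = 0.036433.
Rearranging for μ₀: μ₀ = (μ_n·τ_n − τ_data·x̄)/τ₀ = (233.7737·0.036433 − 0.032468·198.0) / 0.003965 = 2.088413/0.003965 ≈ 526.7.

μ₀ = 526.7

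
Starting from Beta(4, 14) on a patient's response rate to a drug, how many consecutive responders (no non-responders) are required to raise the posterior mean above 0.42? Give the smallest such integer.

After k responders and 0 non-responders the posterior is Beta(4+k, 14), with mean (4+k)/(4+14+k).
Set (4+k)/(18+k) > 0.42 and solve: k > (0.42·18 − 4)/(1 − 0.42) = 6.138.
The smallest integer exceeding 6.138 is 7.

k = 7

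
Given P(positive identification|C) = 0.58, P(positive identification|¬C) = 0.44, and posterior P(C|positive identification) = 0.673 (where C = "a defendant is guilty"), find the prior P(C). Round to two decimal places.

P(C) = 0.61

In odds form, posterior odds = prior odds × likelihood ratio, so prior odds = posterior odds ÷ LR.
Posterior odds = 0.673/(1−0.673) = 2.0581. LR = 0.58/0.44 = 1.3182.
Prior odds = 2.0581/1.3182 = 1.5613, so P(C) = 1.5613/(1+1.5613) ≈ 0.61.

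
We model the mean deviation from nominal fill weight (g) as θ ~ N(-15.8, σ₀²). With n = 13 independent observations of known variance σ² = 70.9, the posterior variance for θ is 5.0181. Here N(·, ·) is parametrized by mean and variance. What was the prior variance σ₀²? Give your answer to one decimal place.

For the Normal–Normal model with known σ², precisions add: τ_n = τ₀ + n/σ².
So 1/σ₀² = 1/5.0181 − 13/70.9 = 0.199279 − 0.183357 = 0.015922.
Hence σ₀² = 1/0.015922 ≈ 62.8.

σ₀² = 62.8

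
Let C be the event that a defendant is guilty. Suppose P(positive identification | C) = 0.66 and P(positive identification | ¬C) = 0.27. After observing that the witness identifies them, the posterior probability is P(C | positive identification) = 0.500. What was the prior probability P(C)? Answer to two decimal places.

P(C) = 0.29

Bayes' rule in odds form gives O(C|E) = O(C)·[P(E|C)/P(E|¬C)], hence O(C) = O(C|E)/LR.
Posterior odds = 0.500/(1−0.500) = 1.0000. LR = 0.66/0.27 = 2.4444.
Prior odds = 1.0000/2.4444 = 0.4091, so P(C) = 0.4091/(1+0.4091) ≈ 0.29.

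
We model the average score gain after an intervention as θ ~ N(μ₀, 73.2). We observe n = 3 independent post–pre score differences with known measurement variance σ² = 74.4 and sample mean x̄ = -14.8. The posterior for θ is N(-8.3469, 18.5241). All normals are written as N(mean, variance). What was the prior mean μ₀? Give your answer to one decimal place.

μ₀ = 10.7

With known observation variance, the Normal–Normal posterior has precision τ_n = τ₀ + n/σ² and mean μ_n = (τ₀μ₀ + (n/σ²)x̄)/τ_n.
Here τ₀ = 1/73.2 = 0.013661 and τ_data = 3/74.4 = 0.040323, so τ_n = 0.053984.
Rearranging for μ₀: μ₀ = (μ_n·τ_n − τ_data·x̄)/τ₀ = (-8.3469·0.053984 − 0.040323·-14.8) / 0.013661 = 0.146181/0.013661 ≈ 10.7.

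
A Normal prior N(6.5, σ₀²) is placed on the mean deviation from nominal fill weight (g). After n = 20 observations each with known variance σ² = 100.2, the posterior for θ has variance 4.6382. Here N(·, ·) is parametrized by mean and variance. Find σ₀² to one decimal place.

σ₀² = 62.5

Posterior precision equals prior precision plus data precision: 1/σ_n² = 1/σ₀² + n/σ².
So 1/σ₀² = 1/4.6382 − 20/100.2 = 0.215601 − 0.199601 = 0.016000.
Hence σ₀² = 1/0.016000 ≈ 62.5.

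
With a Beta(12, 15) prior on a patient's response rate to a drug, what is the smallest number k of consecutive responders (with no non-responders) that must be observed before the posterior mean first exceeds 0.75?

After k responders and 0 non-responders the posterior is Beta(12+k, 15), with mean (12+k)/(12+15+k).
Set (12+k)/(27+k) > 0.75 and solve: k > (0.75·27 − 12)/(1 − 0.75) = 33.000.
The smallest integer exceeding 33.000 is 34, and checking k=34: (46)/(61) = 0.7541 > 0.75.

k = 34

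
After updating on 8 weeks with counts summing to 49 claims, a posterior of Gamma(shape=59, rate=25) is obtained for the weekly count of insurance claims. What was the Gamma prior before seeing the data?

Gamma(shape=10, rate=17)

Gamma–Poisson conjugacy: posterior shape = α + Σxᵢ, posterior rate = β + n.
So α = 59 − 49 = 10 and β = 25 − 8 = 17.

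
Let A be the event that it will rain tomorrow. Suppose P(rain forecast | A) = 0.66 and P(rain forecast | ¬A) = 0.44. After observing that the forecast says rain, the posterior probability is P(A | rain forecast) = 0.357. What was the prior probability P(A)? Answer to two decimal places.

P(A) = 0.27

In odds form, posterior odds = prior odds × likelihood ratio, so prior odds = posterior odds ÷ LR.
Posterior odds = 0.357/(1−0.357) = 0.5552. LR = 0.66/0.44 = 1.5000.
Prior odds = 0.5552/1.5000 = 0.3701, so P(A) = 0.3701/(1+0.3701) ≈ 0.27.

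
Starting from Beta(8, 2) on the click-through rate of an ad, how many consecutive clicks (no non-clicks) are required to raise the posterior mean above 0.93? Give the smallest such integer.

k = 19

After k clicks and 0 non-clicks the posterior is Beta(8+k, 2), with mean (8+k)/(8+2+k).
Set (8+k)/(10+k) > 0.93 and solve: k > (0.93·10 − 8)/(1 − 0.93) = 18.571.
The smallest integer exceeding 18.571 is 19, and checking k=19: (27)/(29) = 0.9310 > 0.93.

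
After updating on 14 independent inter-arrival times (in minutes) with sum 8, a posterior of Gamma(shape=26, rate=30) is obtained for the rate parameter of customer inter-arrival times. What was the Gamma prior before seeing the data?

For an exponential likelihood with a Gamma(α, β) prior on the rate, n observations with total T give posterior Gamma(α+n, β+T).
So α = 26 − 14 = 12 and β = 30 − 8 = 22.

Gamma(shape=12, rate=22)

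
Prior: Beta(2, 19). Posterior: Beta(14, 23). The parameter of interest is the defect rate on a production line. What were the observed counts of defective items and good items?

12 defective items and 4 good items

Beta is conjugate to the binomial likelihood: posterior = Beta(a+s, b+f).
Match parameters: s=14−2=12, f=23−19=4.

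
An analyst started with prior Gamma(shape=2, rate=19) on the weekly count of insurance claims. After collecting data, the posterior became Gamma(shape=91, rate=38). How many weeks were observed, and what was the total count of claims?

Gamma–Poisson conjugacy: posterior shape = α + Σxᵢ, posterior rate = β + n.
Matching: Σxᵢ = 91 − 2 = 89 and n = 38 − 19 = 19.

n = 19 weeks with total 89 claims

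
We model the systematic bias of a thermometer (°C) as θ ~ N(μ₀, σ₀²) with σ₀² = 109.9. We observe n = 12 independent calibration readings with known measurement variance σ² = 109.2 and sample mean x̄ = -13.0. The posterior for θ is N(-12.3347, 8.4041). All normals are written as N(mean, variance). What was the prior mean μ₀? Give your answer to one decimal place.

μ₀ = -4.3

The posterior mean is a precision-weighted average: μ_n = (τ₀μ₀ + τ_data·x̄)/(τ₀+τ_data), with τ₀=1/σ₀² and τ_data=n/σ².
Here τ₀ = 1/109.9 = 0.009099 and τ_data = 12/109.2 = 0.109890, so τ_n = 0.118989.
Rearranging for μ₀: μ₀ = (μ_n·τ_n − τ_data·x̄)/τ₀ = (-12.3347·0.118989 − 0.109890·-13.0) / 0.009099 = -0.039124/0.009099 ≈ -4.3.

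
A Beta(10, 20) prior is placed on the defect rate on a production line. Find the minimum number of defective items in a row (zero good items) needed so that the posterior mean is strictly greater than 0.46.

k = 8

After k defective items and 0 good items the posterior is Beta(10+k, 20), with mean (10+k)/(10+20+k).
Set (10+k)/(30+k) > 0.46 and solve: k > (0.46·30 − 10)/(1 − 0.46) = 7.037.
The smallest integer exceeding 7.037 is 8, and checking k=8: (18)/(38) = 0.4737 > 0.46.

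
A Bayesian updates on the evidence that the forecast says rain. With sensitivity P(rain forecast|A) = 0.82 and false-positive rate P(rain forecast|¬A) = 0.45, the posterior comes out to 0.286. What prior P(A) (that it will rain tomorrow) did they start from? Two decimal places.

P(A) = 0.18

In odds form, posterior odds = prior odds × likelihood ratio, so prior odds = posterior odds ÷ LR.
Posterior odds = 0.286/(1−0.286) = 0.4006. LR = 0.82/0.45 = 1.8222.
Prior odds = 0.4006/1.8222 = 0.2198, so P(A) = 0.2198/(1+0.2198) ≈ 0.18.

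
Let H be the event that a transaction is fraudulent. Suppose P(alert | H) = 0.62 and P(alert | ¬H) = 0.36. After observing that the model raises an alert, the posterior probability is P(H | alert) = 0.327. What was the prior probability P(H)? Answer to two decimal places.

In odds form, posterior odds = prior odds × likelihood ratio, so prior odds = posterior odds ÷ LR.
Posterior odds = 0.327/(1−0.327) = 0.4859. LR = 0.62/0.36 = 1.7222.
Prior odds = 0.4859/1.7222 = 0.2821, so P(H) = 0.2821/(1+0.2821) ≈ 0.22.

P(H) = 0.22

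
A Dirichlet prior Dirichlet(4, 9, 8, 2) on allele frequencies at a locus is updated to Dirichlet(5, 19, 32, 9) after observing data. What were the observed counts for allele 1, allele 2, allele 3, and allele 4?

counts (1, 10, 24, 7)

For a Dirichlet(α) prior with multinomial counts c, the posterior is Dirichlet(α + c) componentwise.
Counts are posterior − prior componentwise: 5−4=1, 19−9=10, 32−8=24, 9−2=7.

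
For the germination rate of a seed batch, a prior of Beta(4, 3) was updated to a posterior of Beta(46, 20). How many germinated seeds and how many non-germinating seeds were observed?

42 germinated seeds and 17 non-germinating seeds

Beta is conjugate to the binomial likelihood: posterior = Beta(a+s, b+f).
Match parameters: s=46−4=42, f=20−3=17.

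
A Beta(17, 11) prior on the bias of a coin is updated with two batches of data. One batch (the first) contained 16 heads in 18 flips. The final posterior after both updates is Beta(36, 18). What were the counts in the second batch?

3 heads and 5 tails

Because Beta–binomial updating is additive in the counts, the combined data contributed (α_post−α_prior, β_post−β_prior) successes and failures.
Total across both batches: 36−17=19 heads, 18−11=7 tails.
Subtract the first batch: 19−16=3 heads and 7−2=5 tails.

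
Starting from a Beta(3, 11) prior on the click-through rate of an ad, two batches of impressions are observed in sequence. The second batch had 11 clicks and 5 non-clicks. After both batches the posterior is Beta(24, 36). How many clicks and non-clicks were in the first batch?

10 clicks and 20 non-clicks

Because Beta–binomial updating is additive in the counts, the combined data contributed (α_post−α_prior, β_post−β_prior) successes and failures.
Total across both batches: 24−3=21 clicks, 36−11=25 non-clicks.
Subtract the second batch: 21−11=10 clicks and 25−5=20 non-clicks.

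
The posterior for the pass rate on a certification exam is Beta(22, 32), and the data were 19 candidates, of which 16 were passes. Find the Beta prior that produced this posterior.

A Beta(α, β) prior with s successes and f failures in binomial data gives a Beta(α+s, β+f) posterior.
Subtract the data counts: 22−16=6, 32−3=29.

Beta(6, 29)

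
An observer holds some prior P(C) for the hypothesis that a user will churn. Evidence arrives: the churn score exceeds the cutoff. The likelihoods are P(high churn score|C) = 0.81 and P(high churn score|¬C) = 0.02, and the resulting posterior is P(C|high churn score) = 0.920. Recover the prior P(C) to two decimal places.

In odds form, posterior odds = prior odds × likelihood ratio, so prior odds = posterior odds ÷ LR.
Posterior odds = 0.920/(1−0.920) = 11.5000. LR = 0.81/0.02 = 40.5000.
Prior odds = 11.5000/40.5000 = 0.2840, so P(C) = 0.2840/(1+0.2840) ≈ 0.22.

P(C) = 0.22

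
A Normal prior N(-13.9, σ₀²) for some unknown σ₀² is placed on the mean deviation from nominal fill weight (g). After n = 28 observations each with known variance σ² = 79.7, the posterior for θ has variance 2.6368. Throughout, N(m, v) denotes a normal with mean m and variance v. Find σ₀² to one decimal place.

Posterior precision equals prior precision plus data precision: 1/σ_n² = 1/σ₀² + n/σ².
So 1/σ₀² = 1/2.6368 − 28/79.7 = 0.379248 − 0.351317 = 0.027931.
Hence σ₀² = 1/0.027931 ≈ 35.8.

σ₀² = 35.8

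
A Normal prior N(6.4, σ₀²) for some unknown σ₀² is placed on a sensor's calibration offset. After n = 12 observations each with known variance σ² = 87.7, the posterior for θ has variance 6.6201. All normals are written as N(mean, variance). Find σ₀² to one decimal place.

Posterior precision equals prior precision plus data precision: 1/σ_n² = 1/σ₀² + n/σ².
So 1/σ₀² = 1/6.6201 − 12/87.7 = 0.151055 − 0.136830 = 0.014225.
Hence σ₀² = 1/0.014225 ≈ 70.3.

σ₀² = 70.3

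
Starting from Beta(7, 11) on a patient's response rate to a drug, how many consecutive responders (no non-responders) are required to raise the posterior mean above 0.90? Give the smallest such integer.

After k responders and 0 non-responders the posterior is Beta(7+k, 11), with mean (7+k)/(7+11+k).
Set (7+k)/(18+k) > 0.90 and solve: k > (0.90·18 − 7)/(1 − 0.90) = 92.000.
The smallest integer exceeding 92.000 is 93, and checking k=93: (100)/(111) = 0.9009 > 0.90.

k = 93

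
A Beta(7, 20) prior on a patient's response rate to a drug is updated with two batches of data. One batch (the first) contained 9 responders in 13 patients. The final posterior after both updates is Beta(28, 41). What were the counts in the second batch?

12 responders and 17 non-responders

Sequential conjugate updates are equivalent to a single update on the pooled data, so total successes = posterior α − prior α and total failures = posterior β − prior β.
Total across both batches: 28−7=21 responders, 41−20=21 non-responders.
Subtract the first batch: 21−9=12 responders and 21−4=17 non-responders.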